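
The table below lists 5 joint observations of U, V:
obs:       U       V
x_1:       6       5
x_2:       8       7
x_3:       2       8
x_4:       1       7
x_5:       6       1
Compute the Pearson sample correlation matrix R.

Step 1 — column means:
  mean(U) = (6 + 8 + 2 + 1 + 6) / 5 = 23/5 = 4.6
  mean(V) = (5 + 7 + 8 + 7 + 1) / 5 = 28/5 = 5.6

Step 2 — sample variances and covariances s[i,j] = (1/(n-1)) · Σ_k (x_{k,i} - mean_i) · (x_{k,j} - mean_j), with n-1 = 4:
  s[U,U] = ((1.4)·(1.4) + (3.4)·(3.4) + (-2.6)·(-2.6) + (-3.6)·(-3.6) + (1.4)·(1.4)) / 4 = 35.2/4 = 8.8
  s[U,V] = ((1.4)·(-0.6) + (3.4)·(1.4) + (-2.6)·(2.4) + (-3.6)·(1.4) + (1.4)·(-4.6)) / 4 = -13.8/4 = -3.45
  s[V,V] = ((-0.6)·(-0.6) + (1.4)·(1.4) + (2.4)·(2.4) + (1.4)·(1.4) + (-4.6)·(-4.6)) / 4 = 31.2/4 = 7.8
  Sample standard deviations s_i = √(s[i,i]):
  s(U) = √(8.8) = 2.9665
  s(V) = √(7.8) = 2.7928

Step 3 — r_{ij} = s_{ij} / (s_i · s_j):
  r[U,U] = 1 (diagonal).
  r[U,V] = -3.45 / (2.9665 · 2.7928) = -3.45 / 8.2849 = -0.4164
  r[V,V] = 1 (diagonal).

R is symmetric with unit diagonal. Assembling:

R = [[1, -0.4164],
 [-0.4164, 1]]


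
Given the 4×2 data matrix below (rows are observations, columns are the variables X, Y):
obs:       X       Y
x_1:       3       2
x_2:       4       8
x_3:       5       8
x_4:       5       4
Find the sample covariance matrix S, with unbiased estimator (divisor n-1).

Step 1 — column means:
  mean(X) = (3 + 4 + 5 + 5) / 4 = 17/4 = 4.25
  mean(Y) = (2 + 8 + 8 + 4) / 4 = 22/4 = 5.5

Step 2 — sample covariance S[i,j] = (1/(n-1)) · Σ_k (x_{k,i} - mean_i) · (x_{k,j} - mean_j), with n-1 = 3.
  S[X,X] = ((-1.25)·(-1.25) + (-0.25)·(-0.25) + (0.75)·(0.75) + (0.75)·(0.75)) / 3 = 2.75/3 = 0.9167
  S[X,Y] = ((-1.25)·(-3.5) + (-0.25)·(2.5) + (0.75)·(2.5) + (0.75)·(-1.5)) / 3 = 4.5/3 = 1.5
  S[Y,Y] = ((-3.5)·(-3.5) + (2.5)·(2.5) + (2.5)·(2.5) + (-1.5)·(-1.5)) / 3 = 27/3 = 9

S is symmetric (S[j,i] = S[i,j]). Assembling:

S = [[0.9167, 1.5],
 [1.5, 9]]


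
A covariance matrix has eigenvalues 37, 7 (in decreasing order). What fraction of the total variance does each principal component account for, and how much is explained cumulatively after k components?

Step 1 — total variance = trace(Sigma) = Σ λ_i = 37 + 7 = 44.

Step 2 — fraction explained by component i = λ_i / Σ λ:
  PC1: 37/44 = 0.8409
  PC2: 7/44 = 0.1591

Step 3 — cumulative fraction after k components = (λ_1 + ... + λ_k) / Σ λ:
  k = 1: 37/44 = 0.8409
  k = 2: (37 + 7)/44 = 44/44 = 1

Summary (fraction, with percent):

explained: PC1 0.8409 (84.09%), PC2 0.1591 (15.91%);  cumulative: 0.8409, 1


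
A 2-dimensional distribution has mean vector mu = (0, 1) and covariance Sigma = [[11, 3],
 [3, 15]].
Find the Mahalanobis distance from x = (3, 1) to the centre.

Step 1 — centre the observation: (x - mu) = (3, 0).

Step 2 — invert Sigma. det(Sigma) = 11·15 - (3)² = 156.
  Sigma^{-1} = (1/det) · [[d, -b], [-b, a]] = [[0.0962, -0.0192],
 [-0.0192, 0.0705]].

Step 3 — form the quadratic (x - mu)^T · Sigma^{-1} · (x - mu):
  Sigma^{-1} · (x - mu) = (0.2885, -0.0577).
  (x - mu)^T · [Sigma^{-1} · (x - mu)] = (3)·(0.2885) + (0)·(-0.0577) = 0.8654.

Step 4 — take square root: d = √(0.8654) ≈ 0.9303.

d(x, mu) = √(0.8654) ≈ 0.9303


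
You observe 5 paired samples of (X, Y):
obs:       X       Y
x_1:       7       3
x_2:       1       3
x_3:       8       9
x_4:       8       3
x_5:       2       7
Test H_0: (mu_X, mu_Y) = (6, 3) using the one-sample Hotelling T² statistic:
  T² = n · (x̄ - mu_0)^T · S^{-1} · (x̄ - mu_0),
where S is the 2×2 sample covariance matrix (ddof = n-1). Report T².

Step 1 — sample mean vector:
  mean(X) = (7 + 1 + 8 + 8 + 2) / 5 = 26/5 = 5.2
  mean(Y) = (3 + 3 + 9 + 3 + 7) / 5 = 25/5 = 5
  x̄ = (5.2, 5),  deviation x̄ - mu_0 = (5.2, 5) - (6, 3) = (-0.8, 2).

Step 2 — sample covariance matrix, S[i,j] = (1/(n-1)) · Σ_k (x_{k,i} - mean_i) · (x_{k,j} - mean_j), divisor n-1 = 4:
  S[X,X] = ((1.8)·(1.8) + (-4.2)·(-4.2) + (2.8)·(2.8) + (2.8)·(2.8) + (-3.2)·(-3.2)) / 4 = 46.8/4 = 11.7
  S[X,Y] = ((1.8)·(-2) + (-4.2)·(-2) + (2.8)·(4) + (2.8)·(-2) + (-3.2)·(2)) / 4 = 4/4 = 1
  S[Y,Y] = ((-2)·(-2) + (-2)·(-2) + (4)·(4) + (-2)·(-2) + (2)·(2)) / 4 = 32/4 = 8
  S = [[11.7, 1],
 [1, 8]].

Step 3 — invert S. det(S) = 11.7·8 - (1)² = 92.6.
  S^{-1} = (1/det) · [[d, -b], [-b, a]] = [[0.0864, -0.0108],
 [-0.0108, 0.1263]].

Step 4 — quadratic form (x̄ - mu_0)^T · S^{-1} · (x̄ - mu_0):
  S^{-1} · (x̄ - mu_0) = (-0.0907, 0.2613),
  (x̄ - mu_0)^T · [...] = (-0.8)·(-0.0907) + (2)·(0.2613) = 0.5952.

Step 5 — scale by n: T² = 5 · 0.5952 = 2.9762.

T² ≈ 2.9762


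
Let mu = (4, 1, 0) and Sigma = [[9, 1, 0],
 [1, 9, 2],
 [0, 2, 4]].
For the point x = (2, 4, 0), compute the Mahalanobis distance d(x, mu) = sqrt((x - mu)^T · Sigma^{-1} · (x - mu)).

Step 1 — centre the observation: (x - mu) = (-2, 3, 0).

Step 2 — invert Sigma (cofactor / det for 3×3, or solve directly):
  Sigma^{-1} = [[0.1127, -0.0141, 0.007],
 [-0.0141, 0.1268, -0.0634],
 [0.007, -0.0634, 0.2817]].

Step 3 — form the quadratic (x - mu)^T · Sigma^{-1} · (x - mu):
  Sigma^{-1} · (x - mu) = (-0.2676, 0.4085, -0.2042).
  (x - mu)^T · [Sigma^{-1} · (x - mu)] = (-2)·(-0.2676) + (3)·(0.4085) + (0)·(-0.2042) = 1.7606.

Step 4 — take square root: d = √(1.7606) ≈ 1.3269.

d(x, mu) = √(1.7606) ≈ 1.3269


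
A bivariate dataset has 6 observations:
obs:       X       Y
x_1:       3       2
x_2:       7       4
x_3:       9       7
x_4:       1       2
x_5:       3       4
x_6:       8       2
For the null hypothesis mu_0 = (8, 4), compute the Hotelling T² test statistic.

Step 1 — sample mean vector:
  mean(X) = (3 + 7 + 9 + 1 + 3 + 8) / 6 = 31/6 = 5.1667
  mean(Y) = (2 + 4 + 7 + 2 + 4 + 2) / 6 = 21/6 = 3.5
  x̄ = (5.1667, 3.5),  deviation x̄ - mu_0 = (5.1667, 3.5) - (8, 4) = (-2.8333, -0.5).

Step 2 — sample covariance matrix, S[i,j] = (1/(n-1)) · Σ_k (x_{k,i} - mean_i) · (x_{k,j} - mean_j), divisor n-1 = 5:
  S[X,X] = ((-2.1667)·(-2.1667) + (1.8333)·(1.8333) + (3.8333)·(3.8333) + (-4.1667)·(-4.1667) + (-2.1667)·(-2.1667) + (2.8333)·(2.8333)) / 5 = 52.8333/5 = 10.5667
  S[X,Y] = ((-2.1667)·(-1.5) + (1.8333)·(0.5) + (3.8333)·(3.5) + (-4.1667)·(-1.5) + (-2.1667)·(0.5) + (2.8333)·(-1.5)) / 5 = 18.5/5 = 3.7
  S[Y,Y] = ((-1.5)·(-1.5) + (0.5)·(0.5) + (3.5)·(3.5) + (-1.5)·(-1.5) + (0.5)·(0.5) + (-1.5)·(-1.5)) / 5 = 19.5/5 = 3.9
  S = [[10.5667, 3.7],
 [3.7, 3.9]].

Step 3 — invert S. det(S) = 10.5667·3.9 - (3.7)² = 27.52.
  S^{-1} = (1/det) · [[d, -b], [-b, a]] = [[0.1417, -0.1344],
 [-0.1344, 0.384]].

Step 4 — quadratic form (x̄ - mu_0)^T · S^{-1} · (x̄ - mu_0):
  S^{-1} · (x̄ - mu_0) = (-0.3343, 0.189),
  (x̄ - mu_0)^T · [...] = (-2.8333)·(-0.3343) + (-0.5)·(0.189) = 0.8527.

Step 5 — scale by n: T² = 6 · 0.8527 = 5.1163.

T² ≈ 5.1163


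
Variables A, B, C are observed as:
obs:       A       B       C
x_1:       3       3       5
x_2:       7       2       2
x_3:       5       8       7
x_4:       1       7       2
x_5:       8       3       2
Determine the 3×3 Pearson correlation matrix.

Step 1 — column means:
  mean(A) = (3 + 7 + 5 + 1 + 8) / 5 = 24/5 = 4.8
  mean(B) = (3 + 2 + 8 + 7 + 3) / 5 = 23/5 = 4.6
  mean(C) = (5 + 2 + 7 + 2 + 2) / 5 = 18/5 = 3.6

Step 2 — sample variances and covariances s[i,j] = (1/(n-1)) · Σ_k (x_{k,i} - mean_i) · (x_{k,j} - mean_j), with n-1 = 4:
  s[A,A] = ((-1.8)·(-1.8) + (2.2)·(2.2) + (0.2)·(0.2) + (-3.8)·(-3.8) + (3.2)·(3.2)) / 4 = 32.8/4 = 8.2
  s[A,B] = ((-1.8)·(-1.6) + (2.2)·(-2.6) + (0.2)·(3.4) + (-3.8)·(2.4) + (3.2)·(-1.6)) / 4 = -16.4/4 = -4.1
  s[A,C] = ((-1.8)·(1.4) + (2.2)·(-1.6) + (0.2)·(3.4) + (-3.8)·(-1.6) + (3.2)·(-1.6)) / 4 = -4.4/4 = -1.1
  s[B,B] = ((-1.6)·(-1.6) + (-2.6)·(-2.6) + (3.4)·(3.4) + (2.4)·(2.4) + (-1.6)·(-1.6)) / 4 = 29.2/4 = 7.3
  s[B,C] = ((-1.6)·(1.4) + (-2.6)·(-1.6) + (3.4)·(3.4) + (2.4)·(-1.6) + (-1.6)·(-1.6)) / 4 = 12.2/4 = 3.05
  s[C,C] = ((1.4)·(1.4) + (-1.6)·(-1.6) + (3.4)·(3.4) + (-1.6)·(-1.6) + (-1.6)·(-1.6)) / 4 = 21.2/4 = 5.3
  Sample standard deviations s_i = √(s[i,i]):
  s(A) = √(8.2) = 2.8636
  s(B) = √(7.3) = 2.7019
  s(C) = √(5.3) = 2.3022

Step 3 — r_{ij} = s_{ij} / (s_i · s_j):
  r[A,A] = 1 (diagonal).
  r[A,B] = -4.1 / (2.8636 · 2.7019) = -4.1 / 7.7369 = -0.5299
  r[A,C] = -1.1 / (2.8636 · 2.3022) = -1.1 / 6.5924 = -0.1669
  r[B,B] = 1 (diagonal).
  r[B,C] = 3.05 / (2.7019 · 2.3022) = 3.05 / 6.2201 = 0.4903
  r[C,C] = 1 (diagonal).

R is symmetric with unit diagonal. Assembling:

R = [[1, -0.5299, -0.1669],
 [-0.5299, 1, 0.4903],
 [-0.1669, 0.4903, 1]]


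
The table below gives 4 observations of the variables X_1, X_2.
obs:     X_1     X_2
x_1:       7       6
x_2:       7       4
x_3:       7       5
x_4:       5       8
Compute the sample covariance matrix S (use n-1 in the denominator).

Step 1 — column means:
  mean(X_1) = (7 + 7 + 7 + 5) / 4 = 26/4 = 6.5
  mean(X_2) = (6 + 4 + 5 + 8) / 4 = 23/4 = 5.75

Step 2 — sample covariance S[i,j] = (1/(n-1)) · Σ_k (x_{k,i} - mean_i) · (x_{k,j} - mean_j), with n-1 = 3.
  S[X_1,X_1] = ((0.5)·(0.5) + (0.5)·(0.5) + (0.5)·(0.5) + (-1.5)·(-1.5)) / 3 = 3/3 = 1
  S[X_1,X_2] = ((0.5)·(0.25) + (0.5)·(-1.75) + (0.5)·(-0.75) + (-1.5)·(2.25)) / 3 = -4.5/3 = -1.5
  S[X_2,X_2] = ((0.25)·(0.25) + (-1.75)·(-1.75) + (-0.75)·(-0.75) + (2.25)·(2.25)) / 3 = 8.75/3 = 2.9167

S is symmetric (S[j,i] = S[i,j]). Assembling:

S = [[1, -1.5],
 [-1.5, 2.9167]]


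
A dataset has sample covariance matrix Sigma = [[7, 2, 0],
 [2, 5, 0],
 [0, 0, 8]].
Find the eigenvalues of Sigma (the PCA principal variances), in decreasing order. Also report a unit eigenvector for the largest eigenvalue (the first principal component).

Step 1 — characteristic polynomial p(λ) = det(λI - Sigma) = λ³ - tr·λ² + c_1·λ - det, where tr = trace, c_1 = sum of the principal 2×2 minors, det = det(Sigma):
  tr = 7 + 5 + 8 = 20,
  c_1 = (7·5 - (2)²) + (7·8 - (0)²) + (5·8 - (0)²) = 31 + 56 + 40 = 127,
  det = 7·(5·8 - (0)²) - (2)·((2)·8 - (0)·(0)) + (0)·((2)·(0) - 5·(0)) = 7·(40) - (2)·(16) + (0)·(0) = 248.
  So p(λ) = λ³ - 20λ² + 127λ - 248.
Step 2 — look for an integer root (rational root theorem: any rational root is an integer divisor of 248). Testing λ = 8:
  p(8) = 512 - 1280 + 1016 - 248 = 0  ✓
  Dividing out (λ - 8): p(λ) = (λ - 8)(λ² - 12λ + 31).
Step 3 — remaining eigenvalues from the quadratic λ² - 12λ + 31 = 0:
  Δ = 12² - 4·31 = 144 - 124 = 20,  λ = (12 ± √20)/2 = (12 ± 4.4721)/2 ≈ 8.2361 or 3.7639.
  Sorted: λ_1 = 8.2361,  λ_2 = 8,  λ_3 = 3.7639  (check: sum = 20 = tr ✓).

Step 4 — unit eigenvector for λ_1 ≈ 8.2361: v spans the null space of (Sigma - λ_1 I), whose rows are
  r_1 = (-1.2361, 2, 0),  r_2 = (2, -3.2361, 0),  r_3 = (0, 0, -0.2361).
  v is orthogonal to every row, so take v ∝ r_1 × r_3 = ((2)·(-0.2361) - (0)·(0), (0)·(0) - (-1.2361)·(-0.2361), (-1.2361)·(0) - (2)·(0)) ≈ (-0.4721, -0.2918, 0).
  Rescale (multiply by -1 so the first nonzero entry is positive): u = (0.4721, 0.2918, 0).
  ||u|| = √((0.4721)² + (0.2918)² + (0)²) = √(0.3081) ≈ 0.555,  v_1 = u/||u|| ≈ (0.8507, 0.5257, 0) (||v_1|| = 1).

λ_1 = 8.2361,  λ_2 = 8,  λ_3 = 3.7639;  v_1 ≈ (0.8507, 0.5257, 0)


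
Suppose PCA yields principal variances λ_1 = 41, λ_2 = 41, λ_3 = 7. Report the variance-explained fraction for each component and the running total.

Step 1 — total variance = trace(Sigma) = Σ λ_i = 41 + 41 + 7 = 89.

Step 2 — fraction explained by component i = λ_i / Σ λ:
  PC1: 41/89 = 0.4607
  PC2: 41/89 = 0.4607
  PC3: 7/89 = 0.0787

Step 3 — cumulative fraction after k components = (λ_1 + ... + λ_k) / Σ λ:
  k = 1: 41/89 = 0.4607
  k = 2: (41 + 41)/89 = 82/89 = 0.9213
  k = 3: (41 + 41 + 7)/89 = 89/89 = 1

Summary (fraction, with percent):

explained: PC1 0.4607 (46.07%), PC2 0.4607 (46.07%), PC3 0.0787 (7.87%);  cumulative: 0.4607, 0.9213, 1


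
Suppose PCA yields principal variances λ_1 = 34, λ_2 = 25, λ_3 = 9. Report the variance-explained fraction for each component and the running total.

Step 1 — total variance = trace(Sigma) = Σ λ_i = 34 + 25 + 9 = 68.

Step 2 — fraction explained by component i = λ_i / Σ λ:
  PC1: 34/68 = 0.5
  PC2: 25/68 = 0.3676
  PC3: 9/68 = 0.1324

Step 3 — cumulative fraction after k components = (λ_1 + ... + λ_k) / Σ λ:
  k = 1: 34/68 = 0.5
  k = 2: (34 + 25)/68 = 59/68 = 0.8676
  k = 3: (34 + 25 + 9)/68 = 68/68 = 1

Summary (fraction, with percent):

explained: PC1 0.5 (50%), PC2 0.3676 (36.76%), PC3 0.1324 (13.24%);  cumulative: 0.5, 0.8676, 1


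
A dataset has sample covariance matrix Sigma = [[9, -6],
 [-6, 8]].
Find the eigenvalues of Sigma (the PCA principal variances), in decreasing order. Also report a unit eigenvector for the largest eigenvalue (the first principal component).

Step 1 — characteristic polynomial of 2×2 Sigma:
  det(Sigma - λI) = λ² - trace · λ + det = 0.
  trace = 9 + 8 = 17, det = 9·8 - (-6)² = 36.
Step 2 — discriminant:
  Δ = trace² - 4·det = 289 - 144 = 145.
Step 3 — eigenvalues:
  λ = (trace ± √Δ)/2 = (17 ± 12.0416)/2,
  λ_1 = 14.5208,  λ_2 = 2.4792.

Step 4 — unit eigenvector for λ_1: solve (Sigma - λ_1 I)v = 0. First row:
  (9 - 14.5208)·v_x + (-6)·v_y = 0, i.e. (-5.5208)·v_x + (-6)·v_y = 0,
  so v ∝ (b, λ_1 - a) = (-6, 5.5208); multiply by -1 so the first entry is positive: u = (6, -5.5208).
  ||u|| = √((6)² + (-5.5208)²) = √(66.4792) ≈ 8.1535,
  v_1 = u/||u|| ≈ (0.7359, -0.6771) (||v_1|| = 1).

λ_1 = 14.5208,  λ_2 = 2.4792;  v_1 ≈ (0.7359, -0.6771)


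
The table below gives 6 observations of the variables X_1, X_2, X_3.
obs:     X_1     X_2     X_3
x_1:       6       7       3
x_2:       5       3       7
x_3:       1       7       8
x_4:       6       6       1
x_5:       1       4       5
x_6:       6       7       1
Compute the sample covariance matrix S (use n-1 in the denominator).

Step 1 — column means:
  mean(X_1) = (6 + 5 + 1 + 6 + 1 + 6) / 6 = 25/6 = 4.1667
  mean(X_2) = (7 + 3 + 7 + 6 + 4 + 7) / 6 = 34/6 = 5.6667
  mean(X_3) = (3 + 7 + 8 + 1 + 5 + 1) / 6 = 25/6 = 4.1667

Step 2 — sample covariance S[i,j] = (1/(n-1)) · Σ_k (x_{k,i} - mean_i) · (x_{k,j} - mean_j), with n-1 = 5.
  S[X_1,X_1] = ((1.8333)·(1.8333) + (0.8333)·(0.8333) + (-3.1667)·(-3.1667) + (1.8333)·(1.8333) + (-3.1667)·(-3.1667) + (1.8333)·(1.8333)) / 5 = 30.8333/5 = 6.1667
  S[X_1,X_2] = ((1.8333)·(1.3333) + (0.8333)·(-2.6667) + (-3.1667)·(1.3333) + (1.8333)·(0.3333) + (-3.1667)·(-1.6667) + (1.8333)·(1.3333)) / 5 = 4.3333/5 = 0.8667
  S[X_1,X_3] = ((1.8333)·(-1.1667) + (0.8333)·(2.8333) + (-3.1667)·(3.8333) + (1.8333)·(-3.1667) + (-3.1667)·(0.8333) + (1.8333)·(-3.1667)) / 5 = -26.1667/5 = -5.2333
  S[X_2,X_2] = ((1.3333)·(1.3333) + (-2.6667)·(-2.6667) + (1.3333)·(1.3333) + (0.3333)·(0.3333) + (-1.6667)·(-1.6667) + (1.3333)·(1.3333)) / 5 = 15.3333/5 = 3.0667
  S[X_2,X_3] = ((1.3333)·(-1.1667) + (-2.6667)·(2.8333) + (1.3333)·(3.8333) + (0.3333)·(-3.1667) + (-1.6667)·(0.8333) + (1.3333)·(-3.1667)) / 5 = -10.6667/5 = -2.1333
  S[X_3,X_3] = ((-1.1667)·(-1.1667) + (2.8333)·(2.8333) + (3.8333)·(3.8333) + (-3.1667)·(-3.1667) + (0.8333)·(0.8333) + (-3.1667)·(-3.1667)) / 5 = 44.8333/5 = 8.9667

S is symmetric (S[j,i] = S[i,j]). Assembling:

S = [[6.1667, 0.8667, -5.2333],
 [0.8667, 3.0667, -2.1333],
 [-5.2333, -2.1333, 8.9667]]


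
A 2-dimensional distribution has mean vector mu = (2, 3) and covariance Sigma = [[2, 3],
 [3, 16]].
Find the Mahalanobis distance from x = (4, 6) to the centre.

Step 1 — centre the observation: (x - mu) = (2, 3).

Step 2 — invert Sigma. det(Sigma) = 2·16 - (3)² = 23.
  Sigma^{-1} = (1/det) · [[d, -b], [-b, a]] = [[0.6957, -0.1304],
 [-0.1304, 0.087]].

Step 3 — form the quadratic (x - mu)^T · Sigma^{-1} · (x - mu):
  Sigma^{-1} · (x - mu) = (1, 0).
  (x - mu)^T · [Sigma^{-1} · (x - mu)] = (2)·(1) + (3)·(0) = 2.

Step 4 — take square root: d = √(2) ≈ 1.4142.

d(x, mu) = √(2) ≈ 1.4142


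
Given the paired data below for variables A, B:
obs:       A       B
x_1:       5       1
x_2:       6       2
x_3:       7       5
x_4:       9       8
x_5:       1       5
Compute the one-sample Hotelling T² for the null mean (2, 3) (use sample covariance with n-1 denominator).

Step 1 — sample mean vector:
  mean(A) = (5 + 6 + 7 + 9 + 1) / 5 = 28/5 = 5.6
  mean(B) = (1 + 2 + 5 + 8 + 5) / 5 = 21/5 = 4.2
  x̄ = (5.6, 4.2),  deviation x̄ - mu_0 = (5.6, 4.2) - (2, 3) = (3.6, 1.2).

Step 2 — sample covariance matrix, S[i,j] = (1/(n-1)) · Σ_k (x_{k,i} - mean_i) · (x_{k,j} - mean_j), divisor n-1 = 4:
  S[A,A] = ((-0.6)·(-0.6) + (0.4)·(0.4) + (1.4)·(1.4) + (3.4)·(3.4) + (-4.6)·(-4.6)) / 4 = 35.2/4 = 8.8
  S[A,B] = ((-0.6)·(-3.2) + (0.4)·(-2.2) + (1.4)·(0.8) + (3.4)·(3.8) + (-4.6)·(0.8)) / 4 = 11.4/4 = 2.85
  S[B,B] = ((-3.2)·(-3.2) + (-2.2)·(-2.2) + (0.8)·(0.8) + (3.8)·(3.8) + (0.8)·(0.8)) / 4 = 30.8/4 = 7.7
  S = [[8.8, 2.85],
 [2.85, 7.7]].

Step 3 — invert S. det(S) = 8.8·7.7 - (2.85)² = 59.6375.
  S^{-1} = (1/det) · [[d, -b], [-b, a]] = [[0.1291, -0.0478],
 [-0.0478, 0.1476]].

Step 4 — quadratic form (x̄ - mu_0)^T · S^{-1} · (x̄ - mu_0):
  S^{-1} · (x̄ - mu_0) = (0.4075, 0.005),
  (x̄ - mu_0)^T · [...] = (3.6)·(0.4075) + (1.2)·(0.005) = 1.4729.

Step 5 — scale by n: T² = 5 · 1.4729 = 7.3645.

T² ≈ 7.3645


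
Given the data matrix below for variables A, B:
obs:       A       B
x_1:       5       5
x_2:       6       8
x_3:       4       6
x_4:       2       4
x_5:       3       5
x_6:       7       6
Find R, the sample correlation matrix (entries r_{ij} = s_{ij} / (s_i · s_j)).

Step 1 — column means:
  mean(A) = (5 + 6 + 4 + 2 + 3 + 7) / 6 = 27/6 = 4.5
  mean(B) = (5 + 8 + 6 + 4 + 5 + 6) / 6 = 34/6 = 5.6667

Step 2 — sample variances and covariances s[i,j] = (1/(n-1)) · Σ_k (x_{k,i} - mean_i) · (x_{k,j} - mean_j), with n-1 = 5:
  s[A,A] = ((0.5)·(0.5) + (1.5)·(1.5) + (-0.5)·(-0.5) + (-2.5)·(-2.5) + (-1.5)·(-1.5) + (2.5)·(2.5)) / 5 = 17.5/5 = 3.5
  s[A,B] = ((0.5)·(-0.6667) + (1.5)·(2.3333) + (-0.5)·(0.3333) + (-2.5)·(-1.6667) + (-1.5)·(-0.6667) + (2.5)·(0.3333)) / 5 = 9/5 = 1.8
  s[B,B] = ((-0.6667)·(-0.6667) + (2.3333)·(2.3333) + (0.3333)·(0.3333) + (-1.6667)·(-1.6667) + (-0.6667)·(-0.6667) + (0.3333)·(0.3333)) / 5 = 9.3333/5 = 1.8667
  Sample standard deviations s_i = √(s[i,i]):
  s(A) = √(3.5) = 1.8708
  s(B) = √(1.8667) = 1.3663

Step 3 — r_{ij} = s_{ij} / (s_i · s_j):
  r[A,A] = 1 (diagonal).
  r[A,B] = 1.8 / (1.8708 · 1.3663) = 1.8 / 2.556 = 0.7042
  r[B,B] = 1 (diagonal).

R is symmetric with unit diagonal. Assembling:

R = [[1, 0.7042],
 [0.7042, 1]]


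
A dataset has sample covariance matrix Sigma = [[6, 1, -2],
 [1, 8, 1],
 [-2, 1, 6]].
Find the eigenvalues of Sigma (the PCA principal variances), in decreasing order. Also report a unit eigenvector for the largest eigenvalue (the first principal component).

Step 1 — characteristic polynomial p(λ) = det(λI - Sigma) = λ³ - tr·λ² + c_1·λ - det, where tr = trace, c_1 = sum of the principal 2×2 minors, det = det(Sigma):
  tr = 6 + 8 + 6 = 20,
  c_1 = (6·8 - (1)²) + (6·6 - (-2)²) + (8·6 - (1)²) = 47 + 32 + 47 = 126,
  det = 6·(8·6 - (1)²) - (1)·((1)·6 - (1)·(-2)) + (-2)·((1)·(1) - 8·(-2)) = 6·(47) - (1)·(8) + (-2)·(17) = 240.
  So p(λ) = λ³ - 20λ² + 126λ - 240.
Step 2 — look for an integer root (rational root theorem: any rational root is an integer divisor of 240). Testing λ = 8:
  p(8) = 512 - 1280 + 1008 - 240 = 0  ✓
  Dividing out (λ - 8): p(λ) = (λ - 8)(λ² - 12λ + 30).
Step 3 — remaining eigenvalues from the quadratic λ² - 12λ + 30 = 0:
  Δ = 12² - 4·30 = 144 - 120 = 24,  λ = (12 ± √24)/2 = (12 ± 4.899)/2 ≈ 8.4495 or 3.5505.
  Sorted: λ_1 = 8.4495,  λ_2 = 8,  λ_3 = 3.5505  (check: sum = 20 = tr ✓).

Step 4 — unit eigenvector for λ_1 ≈ 8.4495: v spans the null space of (Sigma - λ_1 I), whose rows are
  r_1 = (-2.4495, 1, -2),  r_2 = (1, -0.4495, 1),  r_3 = (-2, 1, -2.4495).
  v is orthogonal to every row, so take v ∝ r_1 × r_2 = ((1)·(1) - (-2)·(-0.4495), (-2)·(1) - (-2.4495)·(1), (-2.4495)·(-0.4495) - (1)·(1)) ≈ (0.101, 0.4495, 0.101).
  Let u = (0.101, 0.4495, 0.101).
  ||u|| = √((0.101)² + (0.4495)² + (0.101)²) = √(0.2225) ≈ 0.4716,  v_1 = u/||u|| ≈ (0.2142, 0.953, 0.2142) (||v_1|| = 1).

λ_1 = 8.4495,  λ_2 = 8,  λ_3 = 3.5505;  v_1 ≈ (0.2142, 0.953, 0.2142)


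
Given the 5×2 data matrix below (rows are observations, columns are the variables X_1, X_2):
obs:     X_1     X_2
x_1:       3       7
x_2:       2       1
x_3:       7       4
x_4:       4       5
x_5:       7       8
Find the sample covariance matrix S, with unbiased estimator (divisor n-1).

Step 1 — column means:
  mean(X_1) = (3 + 2 + 7 + 4 + 7) / 5 = 23/5 = 4.6
  mean(X_2) = (7 + 1 + 4 + 5 + 8) / 5 = 25/5 = 5

Step 2 — sample covariance S[i,j] = (1/(n-1)) · Σ_k (x_{k,i} - mean_i) · (x_{k,j} - mean_j), with n-1 = 4.
  S[X_1,X_1] = ((-1.6)·(-1.6) + (-2.6)·(-2.6) + (2.4)·(2.4) + (-0.6)·(-0.6) + (2.4)·(2.4)) / 4 = 21.2/4 = 5.3
  S[X_1,X_2] = ((-1.6)·(2) + (-2.6)·(-4) + (2.4)·(-1) + (-0.6)·(0) + (2.4)·(3)) / 4 = 12/4 = 3
  S[X_2,X_2] = ((2)·(2) + (-4)·(-4) + (-1)·(-1) + (0)·(0) + (3)·(3)) / 4 = 30/4 = 7.5

S is symmetric (S[j,i] = S[i,j]). Assembling:

S = [[5.3, 3],
 [3, 7.5]]


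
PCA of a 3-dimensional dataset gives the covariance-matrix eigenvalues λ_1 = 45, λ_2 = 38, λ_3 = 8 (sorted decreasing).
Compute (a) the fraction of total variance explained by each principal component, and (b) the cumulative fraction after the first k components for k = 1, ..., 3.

Step 1 — total variance = trace(Sigma) = Σ λ_i = 45 + 38 + 8 = 91.

Step 2 — fraction explained by component i = λ_i / Σ λ:
  PC1: 45/91 = 0.4945
  PC2: 38/91 = 0.4176
  PC3: 8/91 = 0.0879

Step 3 — cumulative fraction after k components = (λ_1 + ... + λ_k) / Σ λ:
  k = 1: 45/91 = 0.4945
  k = 2: (45 + 38)/91 = 83/91 = 0.9121
  k = 3: (45 + 38 + 8)/91 = 91/91 = 1

Summary (fraction, with percent):

explained: PC1 0.4945 (49.45%), PC2 0.4176 (41.76%), PC3 0.0879 (8.79%);  cumulative: 0.4945, 0.9121, 1


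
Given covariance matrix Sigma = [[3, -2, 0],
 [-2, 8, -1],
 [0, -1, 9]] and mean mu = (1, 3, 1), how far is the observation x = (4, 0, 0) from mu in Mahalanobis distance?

Step 1 — centre the observation: (x - mu) = (3, -3, -1).

Step 2 — invert Sigma (cofactor / det for 3×3, or solve directly):
  Sigma^{-1} = [[0.4011, 0.1017, 0.0113],
 [0.1017, 0.1525, 0.0169],
 [0.0113, 0.0169, 0.113]].

Step 3 — form the quadratic (x - mu)^T · Sigma^{-1} · (x - mu):
  Sigma^{-1} · (x - mu) = (0.887, -0.1695, -0.1299).
  (x - mu)^T · [Sigma^{-1} · (x - mu)] = (3)·(0.887) + (-3)·(-0.1695) + (-1)·(-0.1299) = 3.2994.

Step 4 — take square root: d = √(3.2994) ≈ 1.8164.

d(x, mu) = √(3.2994) ≈ 1.8164


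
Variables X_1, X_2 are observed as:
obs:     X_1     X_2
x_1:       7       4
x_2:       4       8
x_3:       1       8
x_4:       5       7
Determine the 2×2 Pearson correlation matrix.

Step 1 — column means:
  mean(X_1) = (7 + 4 + 1 + 5) / 4 = 17/4 = 4.25
  mean(X_2) = (4 + 8 + 8 + 7) / 4 = 27/4 = 6.75

Step 2 — sample variances and covariances s[i,j] = (1/(n-1)) · Σ_k (x_{k,i} - mean_i) · (x_{k,j} - mean_j), with n-1 = 3:
  s[X_1,X_1] = ((2.75)·(2.75) + (-0.25)·(-0.25) + (-3.25)·(-3.25) + (0.75)·(0.75)) / 3 = 18.75/3 = 6.25
  s[X_1,X_2] = ((2.75)·(-2.75) + (-0.25)·(1.25) + (-3.25)·(1.25) + (0.75)·(0.25)) / 3 = -11.75/3 = -3.9167
  s[X_2,X_2] = ((-2.75)·(-2.75) + (1.25)·(1.25) + (1.25)·(1.25) + (0.25)·(0.25)) / 3 = 10.75/3 = 3.5833
  Sample standard deviations s_i = √(s[i,i]):
  s(X_1) = √(6.25) = 2.5
  s(X_2) = √(3.5833) = 1.893

Step 3 — r_{ij} = s_{ij} / (s_i · s_j):
  r[X_1,X_1] = 1 (diagonal).
  r[X_1,X_2] = -3.9167 / (2.5 · 1.893) = -3.9167 / 4.7324 = -0.8276
  r[X_2,X_2] = 1 (diagonal).

R is symmetric with unit diagonal. Assembling:

R = [[1, -0.8276],
 [-0.8276, 1]]


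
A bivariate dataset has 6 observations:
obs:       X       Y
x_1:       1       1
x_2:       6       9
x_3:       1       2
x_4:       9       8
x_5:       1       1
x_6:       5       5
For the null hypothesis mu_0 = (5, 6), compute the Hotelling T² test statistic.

Step 1 — sample mean vector:
  mean(X) = (1 + 6 + 1 + 9 + 1 + 5) / 6 = 23/6 = 3.8333
  mean(Y) = (1 + 9 + 2 + 8 + 1 + 5) / 6 = 26/6 = 4.3333
  x̄ = (3.8333, 4.3333),  deviation x̄ - mu_0 = (3.8333, 4.3333) - (5, 6) = (-1.1667, -1.6667).

Step 2 — sample covariance matrix, S[i,j] = (1/(n-1)) · Σ_k (x_{k,i} - mean_i) · (x_{k,j} - mean_j), divisor n-1 = 5:
  S[X,X] = ((-2.8333)·(-2.8333) + (2.1667)·(2.1667) + (-2.8333)·(-2.8333) + (5.1667)·(5.1667) + (-2.8333)·(-2.8333) + (1.1667)·(1.1667)) / 5 = 56.8333/5 = 11.3667
  S[X,Y] = ((-2.8333)·(-3.3333) + (2.1667)·(4.6667) + (-2.8333)·(-2.3333) + (5.1667)·(3.6667) + (-2.8333)·(-3.3333) + (1.1667)·(0.6667)) / 5 = 55.3333/5 = 11.0667
  S[Y,Y] = ((-3.3333)·(-3.3333) + (4.6667)·(4.6667) + (-2.3333)·(-2.3333) + (3.6667)·(3.6667) + (-3.3333)·(-3.3333) + (0.6667)·(0.6667)) / 5 = 63.3333/5 = 12.6667
  S = [[11.3667, 11.0667],
 [11.0667, 12.6667]].

Step 3 — invert S. det(S) = 11.3667·12.6667 - (11.0667)² = 21.5067.
  S^{-1} = (1/det) · [[d, -b], [-b, a]] = [[0.589, -0.5146],
 [-0.5146, 0.5285]].

Step 4 — quadratic form (x̄ - mu_0)^T · S^{-1} · (x̄ - mu_0):
  S^{-1} · (x̄ - mu_0) = (0.1705, -0.2805),
  (x̄ - mu_0)^T · [...] = (-1.1667)·(0.1705) + (-1.6667)·(-0.2805) = 0.2687.

Step 5 — scale by n: T² = 6 · 0.2687 = 1.6119.

T² ≈ 1.6119


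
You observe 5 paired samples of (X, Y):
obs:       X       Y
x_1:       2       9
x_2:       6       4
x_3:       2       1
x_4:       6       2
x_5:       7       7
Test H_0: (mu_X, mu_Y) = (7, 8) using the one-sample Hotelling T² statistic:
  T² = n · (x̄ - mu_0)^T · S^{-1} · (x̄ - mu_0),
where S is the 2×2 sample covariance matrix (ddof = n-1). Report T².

Step 1 — sample mean vector:
  mean(X) = (2 + 6 + 2 + 6 + 7) / 5 = 23/5 = 4.6
  mean(Y) = (9 + 4 + 1 + 2 + 7) / 5 = 23/5 = 4.6
  x̄ = (4.6, 4.6),  deviation x̄ - mu_0 = (4.6, 4.6) - (7, 8) = (-2.4, -3.4).

Step 2 — sample covariance matrix, S[i,j] = (1/(n-1)) · Σ_k (x_{k,i} - mean_i) · (x_{k,j} - mean_j), divisor n-1 = 4:
  S[X,X] = ((-2.6)·(-2.6) + (1.4)·(1.4) + (-2.6)·(-2.6) + (1.4)·(1.4) + (2.4)·(2.4)) / 4 = 23.2/4 = 5.8
  S[X,Y] = ((-2.6)·(4.4) + (1.4)·(-0.6) + (-2.6)·(-3.6) + (1.4)·(-2.6) + (2.4)·(2.4)) / 4 = -0.8/4 = -0.2
  S[Y,Y] = ((4.4)·(4.4) + (-0.6)·(-0.6) + (-3.6)·(-3.6) + (-2.6)·(-2.6) + (2.4)·(2.4)) / 4 = 45.2/4 = 11.3
  S = [[5.8, -0.2],
 [-0.2, 11.3]].

Step 3 — invert S. det(S) = 5.8·11.3 - (-0.2)² = 65.5.
  S^{-1} = (1/det) · [[d, -b], [-b, a]] = [[0.1725, 0.0031],
 [0.0031, 0.0885]].

Step 4 — quadratic form (x̄ - mu_0)^T · S^{-1} · (x̄ - mu_0):
  S^{-1} · (x̄ - mu_0) = (-0.4244, -0.3084),
  (x̄ - mu_0)^T · [...] = (-2.4)·(-0.4244) + (-3.4)·(-0.3084) = 2.0672.

Step 5 — scale by n: T² = 5 · 2.0672 = 10.3359.

T² ≈ 10.3359


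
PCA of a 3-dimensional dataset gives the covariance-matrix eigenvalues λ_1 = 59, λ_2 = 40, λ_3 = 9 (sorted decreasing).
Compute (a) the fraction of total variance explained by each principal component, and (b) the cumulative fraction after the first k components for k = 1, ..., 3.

Step 1 — total variance = trace(Sigma) = Σ λ_i = 59 + 40 + 9 = 108.

Step 2 — fraction explained by component i = λ_i / Σ λ:
  PC1: 59/108 = 0.5463
  PC2: 40/108 = 0.3704
  PC3: 9/108 = 0.0833

Step 3 — cumulative fraction after k components = (λ_1 + ... + λ_k) / Σ λ:
  k = 1: 59/108 = 0.5463
  k = 2: (59 + 40)/108 = 99/108 = 0.9167
  k = 3: (59 + 40 + 9)/108 = 108/108 = 1

Summary (fraction, with percent):

explained: PC1 0.5463 (54.63%), PC2 0.3704 (37.04%), PC3 0.0833 (8.33%);  cumulative: 0.5463, 0.9167, 1


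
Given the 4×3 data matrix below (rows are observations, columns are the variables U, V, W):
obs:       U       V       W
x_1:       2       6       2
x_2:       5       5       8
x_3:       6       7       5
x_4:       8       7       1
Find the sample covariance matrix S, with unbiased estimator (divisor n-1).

Step 1 — column means:
  mean(U) = (2 + 5 + 6 + 8) / 4 = 21/4 = 5.25
  mean(V) = (6 + 5 + 7 + 7) / 4 = 25/4 = 6.25
  mean(W) = (2 + 8 + 5 + 1) / 4 = 16/4 = 4

Step 2 — sample covariance S[i,j] = (1/(n-1)) · Σ_k (x_{k,i} - mean_i) · (x_{k,j} - mean_j), with n-1 = 3.
  S[U,U] = ((-3.25)·(-3.25) + (-0.25)·(-0.25) + (0.75)·(0.75) + (2.75)·(2.75)) / 3 = 18.75/3 = 6.25
  S[U,V] = ((-3.25)·(-0.25) + (-0.25)·(-1.25) + (0.75)·(0.75) + (2.75)·(0.75)) / 3 = 3.75/3 = 1.25
  S[U,W] = ((-3.25)·(-2) + (-0.25)·(4) + (0.75)·(1) + (2.75)·(-3)) / 3 = -2/3 = -0.6667
  S[V,V] = ((-0.25)·(-0.25) + (-1.25)·(-1.25) + (0.75)·(0.75) + (0.75)·(0.75)) / 3 = 2.75/3 = 0.9167
  S[V,W] = ((-0.25)·(-2) + (-1.25)·(4) + (0.75)·(1) + (0.75)·(-3)) / 3 = -6/3 = -2
  S[W,W] = ((-2)·(-2) + (4)·(4) + (1)·(1) + (-3)·(-3)) / 3 = 30/3 = 10

S is symmetric (S[j,i] = S[i,j]). Assembling:

S = [[6.25, 1.25, -0.6667],
 [1.25, 0.9167, -2],
 [-0.6667, -2, 10]]


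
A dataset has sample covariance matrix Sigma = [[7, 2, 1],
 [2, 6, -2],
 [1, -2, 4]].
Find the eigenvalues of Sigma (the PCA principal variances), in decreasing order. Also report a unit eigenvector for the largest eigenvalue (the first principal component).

Step 1 — characteristic polynomial p(λ) = det(λI - Sigma) = λ³ - tr·λ² + c_1·λ - det, where tr = trace, c_1 = sum of the principal 2×2 minors, det = det(Sigma):
  tr = 7 + 6 + 4 = 17,
  c_1 = (7·6 - (2)²) + (7·4 - (1)²) + (6·4 - (-2)²) = 38 + 27 + 20 = 85,
  det = 7·(6·4 - (-2)²) - (2)·((2)·4 - (-2)·(1)) + (1)·((2)·(-2) - 6·(1)) = 7·(20) - (2)·(10) + (1)·(-10) = 110.
  So p(λ) = λ³ - 17λ² + 85λ - 110.
Step 2 — look for an integer root (rational root theorem: any rational root is an integer divisor of 110). Testing λ = 2:
  p(2) = 8 - 68 + 170 - 110 = 0  ✓
  Dividing out (λ - 2): p(λ) = (λ - 2)(λ² - 15λ + 55).
Step 3 — remaining eigenvalues from the quadratic λ² - 15λ + 55 = 0:
  Δ = 15² - 4·55 = 225 - 220 = 5,  λ = (15 ± √5)/2 = (15 ± 2.2361)/2 ≈ 8.618 or 6.382.
  Sorted: λ_1 = 8.618,  λ_2 = 6.382,  λ_3 = 2  (check: sum = 17 = tr ✓).

Step 4 — unit eigenvector for λ_1 ≈ 8.618: v spans the null space of (Sigma - λ_1 I), whose rows are
  r_1 = (-1.618, 2, 1),  r_2 = (2, -2.618, -2),  r_3 = (1, -2, -4.618).
  v is orthogonal to every row, so take v ∝ r_1 × r_2 = ((2)·(-2) - (1)·(-2.618), (1)·(2) - (-1.618)·(-2), (-1.618)·(-2.618) - (2)·(2)) ≈ (-1.382, -1.2361, 0.2361).
  Rescale (multiply by -1 so the first nonzero entry is positive): u = (1.382, 1.2361, -0.2361).
  ||u|| = √((1.382)² + (1.2361)² + (-0.2361)²) = √(3.4934) ≈ 1.8691,  v_1 = u/||u|| ≈ (0.7394, 0.6613, -0.1263) (||v_1|| = 1).

λ_1 = 8.618,  λ_2 = 6.382,  λ_3 = 2;  v_1 ≈ (0.7394, 0.6613, -0.1263)


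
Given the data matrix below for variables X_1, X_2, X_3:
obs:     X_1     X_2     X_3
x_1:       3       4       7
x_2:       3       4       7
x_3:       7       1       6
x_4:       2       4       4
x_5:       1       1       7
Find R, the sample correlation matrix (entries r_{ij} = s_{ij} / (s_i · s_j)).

Step 1 — column means:
  mean(X_1) = (3 + 3 + 7 + 2 + 1) / 5 = 16/5 = 3.2
  mean(X_2) = (4 + 4 + 1 + 4 + 1) / 5 = 14/5 = 2.8
  mean(X_3) = (7 + 7 + 6 + 4 + 7) / 5 = 31/5 = 6.2

Step 2 — sample variances and covariances s[i,j] = (1/(n-1)) · Σ_k (x_{k,i} - mean_i) · (x_{k,j} - mean_j), with n-1 = 4:
  s[X_1,X_1] = ((-0.2)·(-0.2) + (-0.2)·(-0.2) + (3.8)·(3.8) + (-1.2)·(-1.2) + (-2.2)·(-2.2)) / 4 = 20.8/4 = 5.2
  s[X_1,X_2] = ((-0.2)·(1.2) + (-0.2)·(1.2) + (3.8)·(-1.8) + (-1.2)·(1.2) + (-2.2)·(-1.8)) / 4 = -4.8/4 = -1.2
  s[X_1,X_3] = ((-0.2)·(0.8) + (-0.2)·(0.8) + (3.8)·(-0.2) + (-1.2)·(-2.2) + (-2.2)·(0.8)) / 4 = -0.2/4 = -0.05
  s[X_2,X_2] = ((1.2)·(1.2) + (1.2)·(1.2) + (-1.8)·(-1.8) + (1.2)·(1.2) + (-1.8)·(-1.8)) / 4 = 10.8/4 = 2.7
  s[X_2,X_3] = ((1.2)·(0.8) + (1.2)·(0.8) + (-1.8)·(-0.2) + (1.2)·(-2.2) + (-1.8)·(0.8)) / 4 = -1.8/4 = -0.45
  s[X_3,X_3] = ((0.8)·(0.8) + (0.8)·(0.8) + (-0.2)·(-0.2) + (-2.2)·(-2.2) + (0.8)·(0.8)) / 4 = 6.8/4 = 1.7
  Sample standard deviations s_i = √(s[i,i]):
  s(X_1) = √(5.2) = 2.2804
  s(X_2) = √(2.7) = 1.6432
  s(X_3) = √(1.7) = 1.3038

Step 3 — r_{ij} = s_{ij} / (s_i · s_j):
  r[X_1,X_1] = 1 (diagonal).
  r[X_1,X_2] = -1.2 / (2.2804 · 1.6432) = -1.2 / 3.747 = -0.3203
  r[X_1,X_3] = -0.05 / (2.2804 · 1.3038) = -0.05 / 2.9732 = -0.0168
  r[X_2,X_2] = 1 (diagonal).
  r[X_2,X_3] = -0.45 / (1.6432 · 1.3038) = -0.45 / 2.1424 = -0.21
  r[X_3,X_3] = 1 (diagonal).

R is symmetric with unit diagonal. Assembling:

R = [[1, -0.3203, -0.0168],
 [-0.3203, 1, -0.21],
 [-0.0168, -0.21, 1]]


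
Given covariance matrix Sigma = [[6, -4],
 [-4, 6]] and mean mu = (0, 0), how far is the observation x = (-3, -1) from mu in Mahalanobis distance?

Step 1 — centre the observation: (x - mu) = (-3, -1).

Step 2 — invert Sigma. det(Sigma) = 6·6 - (-4)² = 20.
  Sigma^{-1} = (1/det) · [[d, -b], [-b, a]] = [[0.3, 0.2],
 [0.2, 0.3]].

Step 3 — form the quadratic (x - mu)^T · Sigma^{-1} · (x - mu):
  Sigma^{-1} · (x - mu) = (-1.1, -0.9).
  (x - mu)^T · [Sigma^{-1} · (x - mu)] = (-3)·(-1.1) + (-1)·(-0.9) = 4.2.

Step 4 — take square root: d = √(4.2) ≈ 2.0494.

d(x, mu) = √(4.2) ≈ 2.0494


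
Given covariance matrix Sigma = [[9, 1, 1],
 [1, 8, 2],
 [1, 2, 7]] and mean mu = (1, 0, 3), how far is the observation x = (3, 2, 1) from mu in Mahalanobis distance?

Step 1 — centre the observation: (x - mu) = (2, 2, -2).

Step 2 — invert Sigma (cofactor / det for 3×3, or solve directly):
  Sigma^{-1} = [[0.1138, -0.0109, -0.0131],
 [-0.0109, 0.1357, -0.0372],
 [-0.0131, -0.0372, 0.1554]].

Step 3 — form the quadratic (x - mu)^T · Sigma^{-1} · (x - mu):
  Sigma^{-1} · (x - mu) = (0.2319, 0.3239, -0.4114).
  (x - mu)^T · [Sigma^{-1} · (x - mu)] = (2)·(0.2319) + (2)·(0.3239) + (-2)·(-0.4114) = 1.9344.

Step 4 — take square root: d = √(1.9344) ≈ 1.3908.

d(x, mu) = √(1.9344) ≈ 1.3908


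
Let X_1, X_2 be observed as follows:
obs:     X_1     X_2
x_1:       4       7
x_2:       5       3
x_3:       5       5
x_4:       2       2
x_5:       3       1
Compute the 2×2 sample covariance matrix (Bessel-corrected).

Step 1 — column means:
  mean(X_1) = (4 + 5 + 5 + 2 + 3) / 5 = 19/5 = 3.8
  mean(X_2) = (7 + 3 + 5 + 2 + 1) / 5 = 18/5 = 3.6

Step 2 — sample covariance S[i,j] = (1/(n-1)) · Σ_k (x_{k,i} - mean_i) · (x_{k,j} - mean_j), with n-1 = 4.
  S[X_1,X_1] = ((0.2)·(0.2) + (1.2)·(1.2) + (1.2)·(1.2) + (-1.8)·(-1.8) + (-0.8)·(-0.8)) / 4 = 6.8/4 = 1.7
  S[X_1,X_2] = ((0.2)·(3.4) + (1.2)·(-0.6) + (1.2)·(1.4) + (-1.8)·(-1.6) + (-0.8)·(-2.6)) / 4 = 6.6/4 = 1.65
  S[X_2,X_2] = ((3.4)·(3.4) + (-0.6)·(-0.6) + (1.4)·(1.4) + (-1.6)·(-1.6) + (-2.6)·(-2.6)) / 4 = 23.2/4 = 5.8

S is symmetric (S[j,i] = S[i,j]). Assembling:

S = [[1.7, 1.65],
 [1.65, 5.8]]


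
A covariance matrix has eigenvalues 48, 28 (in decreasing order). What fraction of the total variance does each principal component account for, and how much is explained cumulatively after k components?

Step 1 — total variance = trace(Sigma) = Σ λ_i = 48 + 28 = 76.

Step 2 — fraction explained by component i = λ_i / Σ λ:
  PC1: 48/76 = 0.6316
  PC2: 28/76 = 0.3684

Step 3 — cumulative fraction after k components = (λ_1 + ... + λ_k) / Σ λ:
  k = 1: 48/76 = 0.6316
  k = 2: (48 + 28)/76 = 76/76 = 1

Summary (fraction, with percent):

explained: PC1 0.6316 (63.16%), PC2 0.3684 (36.84%);  cumulative: 0.6316, 1


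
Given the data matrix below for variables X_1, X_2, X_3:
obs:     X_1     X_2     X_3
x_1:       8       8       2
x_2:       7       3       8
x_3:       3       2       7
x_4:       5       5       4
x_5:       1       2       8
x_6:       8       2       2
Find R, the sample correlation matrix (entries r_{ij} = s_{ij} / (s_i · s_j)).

Step 1 — column means:
  mean(X_1) = (8 + 7 + 3 + 5 + 1 + 8) / 6 = 32/6 = 5.3333
  mean(X_2) = (8 + 3 + 2 + 5 + 2 + 2) / 6 = 22/6 = 3.6667
  mean(X_3) = (2 + 8 + 7 + 4 + 8 + 2) / 6 = 31/6 = 5.1667

Step 2 — sample variances and covariances s[i,j] = (1/(n-1)) · Σ_k (x_{k,i} - mean_i) · (x_{k,j} - mean_j), with n-1 = 5:
  s[X_1,X_1] = ((2.6667)·(2.6667) + (1.6667)·(1.6667) + (-2.3333)·(-2.3333) + (-0.3333)·(-0.3333) + (-4.3333)·(-4.3333) + (2.6667)·(2.6667)) / 5 = 41.3333/5 = 8.2667
  s[X_1,X_2] = ((2.6667)·(4.3333) + (1.6667)·(-0.6667) + (-2.3333)·(-1.6667) + (-0.3333)·(1.3333) + (-4.3333)·(-1.6667) + (2.6667)·(-1.6667)) / 5 = 16.6667/5 = 3.3333
  s[X_1,X_3] = ((2.6667)·(-3.1667) + (1.6667)·(2.8333) + (-2.3333)·(1.8333) + (-0.3333)·(-1.1667) + (-4.3333)·(2.8333) + (2.6667)·(-3.1667)) / 5 = -28.3333/5 = -5.6667
  s[X_2,X_2] = ((4.3333)·(4.3333) + (-0.6667)·(-0.6667) + (-1.6667)·(-1.6667) + (1.3333)·(1.3333) + (-1.6667)·(-1.6667) + (-1.6667)·(-1.6667)) / 5 = 29.3333/5 = 5.8667
  s[X_2,X_3] = ((4.3333)·(-3.1667) + (-0.6667)·(2.8333) + (-1.6667)·(1.8333) + (1.3333)·(-1.1667) + (-1.6667)·(2.8333) + (-1.6667)·(-3.1667)) / 5 = -19.6667/5 = -3.9333
  s[X_3,X_3] = ((-3.1667)·(-3.1667) + (2.8333)·(2.8333) + (1.8333)·(1.8333) + (-1.1667)·(-1.1667) + (2.8333)·(2.8333) + (-3.1667)·(-3.1667)) / 5 = 40.8333/5 = 8.1667
  Sample standard deviations s_i = √(s[i,i]):
  s(X_1) = √(8.2667) = 2.8752
  s(X_2) = √(5.8667) = 2.4221
  s(X_3) = √(8.1667) = 2.8577

Step 3 — r_{ij} = s_{ij} / (s_i · s_j):
  r[X_1,X_1] = 1 (diagonal).
  r[X_1,X_2] = 3.3333 / (2.8752 · 2.4221) = 3.3333 / 6.964 = 0.4786
  r[X_1,X_3] = -5.6667 / (2.8752 · 2.8577) = -5.6667 / 8.2165 = -0.6897
  r[X_2,X_2] = 1 (diagonal).
  r[X_2,X_3] = -3.9333 / (2.4221 · 2.8577) = -3.9333 / 6.9218 = -0.5683
  r[X_3,X_3] = 1 (diagonal).

R is symmetric with unit diagonal. Assembling:

R = [[1, 0.4786, -0.6897],
 [0.4786, 1, -0.5683],
 [-0.6897, -0.5683, 1]]


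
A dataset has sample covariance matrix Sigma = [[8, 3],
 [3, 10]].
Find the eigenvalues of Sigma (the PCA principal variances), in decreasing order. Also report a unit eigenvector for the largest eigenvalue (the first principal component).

Step 1 — characteristic polynomial of 2×2 Sigma:
  det(Sigma - λI) = λ² - trace · λ + det = 0.
  trace = 8 + 10 = 18, det = 8·10 - (3)² = 71.
Step 2 — discriminant:
  Δ = trace² - 4·det = 324 - 284 = 40.
Step 3 — eigenvalues:
  λ = (trace ± √Δ)/2 = (18 ± 6.3246)/2,
  λ_1 = 12.1623,  λ_2 = 5.8377.

Step 4 — unit eigenvector for λ_1: solve (Sigma - λ_1 I)v = 0. First row:
  (8 - 12.1623)·v_x + (3)·v_y = 0, i.e. (-4.1623)·v_x + (3)·v_y = 0,
  so v ∝ (b, λ_1 - a) = (3, 4.1623) = u.
  ||u|| = √((3)² + (4.1623)²) = √(26.3246) ≈ 5.1307,
  v_1 = u/||u|| ≈ (0.5847, 0.8112) (||v_1|| = 1).

λ_1 = 12.1623,  λ_2 = 5.8377;  v_1 ≈ (0.5847, 0.8112)


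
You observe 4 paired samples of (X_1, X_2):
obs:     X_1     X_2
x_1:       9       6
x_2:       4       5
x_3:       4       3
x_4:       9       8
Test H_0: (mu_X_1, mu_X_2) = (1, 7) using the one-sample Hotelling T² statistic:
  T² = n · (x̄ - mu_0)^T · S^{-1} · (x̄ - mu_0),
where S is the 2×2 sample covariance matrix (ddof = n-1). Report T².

Step 1 — sample mean vector:
  mean(X_1) = (9 + 4 + 4 + 9) / 4 = 26/4 = 6.5
  mean(X_2) = (6 + 5 + 3 + 8) / 4 = 22/4 = 5.5
  x̄ = (6.5, 5.5),  deviation x̄ - mu_0 = (6.5, 5.5) - (1, 7) = (5.5, -1.5).

Step 2 — sample covariance matrix, S[i,j] = (1/(n-1)) · Σ_k (x_{k,i} - mean_i) · (x_{k,j} - mean_j), divisor n-1 = 3:
  S[X_1,X_1] = ((2.5)·(2.5) + (-2.5)·(-2.5) + (-2.5)·(-2.5) + (2.5)·(2.5)) / 3 = 25/3 = 8.3333
  S[X_1,X_2] = ((2.5)·(0.5) + (-2.5)·(-0.5) + (-2.5)·(-2.5) + (2.5)·(2.5)) / 3 = 15/3 = 5
  S[X_2,X_2] = ((0.5)·(0.5) + (-0.5)·(-0.5) + (-2.5)·(-2.5) + (2.5)·(2.5)) / 3 = 13/3 = 4.3333
  S = [[8.3333, 5],
 [5, 4.3333]].

Step 3 — invert S. det(S) = 8.3333·4.3333 - (5)² = 11.1111.
  S^{-1} = (1/det) · [[d, -b], [-b, a]] = [[0.39, -0.45],
 [-0.45, 0.75]].

Step 4 — quadratic form (x̄ - mu_0)^T · S^{-1} · (x̄ - mu_0):
  S^{-1} · (x̄ - mu_0) = (2.82, -3.6),
  (x̄ - mu_0)^T · [...] = (5.5)·(2.82) + (-1.5)·(-3.6) = 20.91.

Step 5 — scale by n: T² = 4 · 20.91 = 83.64.

T² ≈ 83.64
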